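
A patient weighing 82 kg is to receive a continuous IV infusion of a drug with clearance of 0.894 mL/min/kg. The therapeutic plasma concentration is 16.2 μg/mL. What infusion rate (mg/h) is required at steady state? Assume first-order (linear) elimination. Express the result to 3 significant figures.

CL = 0.894 mL/min/kg × 82 kg = 73.31 mL/min = 73.31 × 60/1000 = 4.399 L/h
At steady state, infusion rate equals elimination rate: rate in = CL × Css.
Rate = CL × Css = 4.399 × 16.2 = 71.26 mg/h

71.3 mg/h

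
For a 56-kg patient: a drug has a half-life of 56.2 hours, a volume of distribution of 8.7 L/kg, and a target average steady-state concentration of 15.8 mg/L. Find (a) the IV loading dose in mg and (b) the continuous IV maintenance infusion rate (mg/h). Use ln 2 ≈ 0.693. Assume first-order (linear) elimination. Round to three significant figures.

(a) 7700 mg; (b) 94.9 mg/h

Total Vd = 8.7 × 56 = 487.2 L
LD = Vd × C = 487.2 × 15.8 = 7698 mg
CL = 0.693 × Vd / t½ = 0.693 × 487.2 / 56.2 = 6.008 L/h
Infusion rate = CL × Css = 6.008 × 15.8 = 94.93 mg/h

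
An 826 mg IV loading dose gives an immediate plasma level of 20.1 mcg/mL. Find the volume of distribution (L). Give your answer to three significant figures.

Immediately after an IV bolus, C₀ = Dose / Vd, so Vd = Dose / C₀.
Vd = 826 / 20.1 = 41.09 L

41.1 L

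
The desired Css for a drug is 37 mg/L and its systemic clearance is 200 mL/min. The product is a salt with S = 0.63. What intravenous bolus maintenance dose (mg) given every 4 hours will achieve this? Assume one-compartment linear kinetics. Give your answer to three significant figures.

CL = 200 mL/min = 200 × 0.06 = 12.00 L/h
D = CL × Css × τ / S = 12.00 × 37 × 4 / 0.63 = 2819 mg

2820 mg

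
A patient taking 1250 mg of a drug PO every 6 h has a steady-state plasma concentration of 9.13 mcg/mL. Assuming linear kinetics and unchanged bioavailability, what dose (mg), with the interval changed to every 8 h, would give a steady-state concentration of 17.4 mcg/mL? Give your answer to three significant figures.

For first-order elimination, Css ∝ F·D/(CL·τ); F and CL are unchanged, so Css ∝ D/τ.
D₂ = D₁ × (Css,target / Css,current) × (τ₂/τ₁) = 1250 × (17.4/9.13) × (8/6) = 3176 mg

3180 mg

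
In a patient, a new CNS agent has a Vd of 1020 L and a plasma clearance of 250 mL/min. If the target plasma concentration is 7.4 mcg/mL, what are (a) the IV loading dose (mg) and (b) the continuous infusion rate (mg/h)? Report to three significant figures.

(a) 7550 mg; (b) 111 mg/h

Loading dose = Vd × C = 1020 × 7.4 = 7548 mg
CL = 250 mL/min × 60/1000 = 15.00 L/h
Infusion rate = 15.00 L/h × 7.4 mg/L = 111.0 mg/h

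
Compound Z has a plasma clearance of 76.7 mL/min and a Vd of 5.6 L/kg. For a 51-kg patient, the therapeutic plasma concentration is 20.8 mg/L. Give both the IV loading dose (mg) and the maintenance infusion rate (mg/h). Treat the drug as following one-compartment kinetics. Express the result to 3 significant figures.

Total Vd = 5.6 × 51 = 285.6 L
Loading: fill Vd to C_target → 285.6 L × 20.8 mg/L = 5940 mg
CL = 76.7 mL/min = 76.7 × 0.06 = 4.602 L/h
Infusion rate = 4.602 L/h × 20.8 mg/L = 95.72 mg/h

(a) 5940 mg; (b) 95.7 mg/h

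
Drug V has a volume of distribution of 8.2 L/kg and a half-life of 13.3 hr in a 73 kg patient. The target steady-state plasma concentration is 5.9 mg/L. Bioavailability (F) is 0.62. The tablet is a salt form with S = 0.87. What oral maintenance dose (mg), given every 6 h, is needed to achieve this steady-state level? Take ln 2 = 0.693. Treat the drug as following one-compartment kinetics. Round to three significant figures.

2050 mg

Vd(total) = 73 kg × 8.2 L/kg = 598.6 L
k = 0.693/13.3 = 0.05211 h⁻¹, so CL = k·Vd = 0.05211 × 598.6 = 31.19 L/h
D = CL × Css × τ / F / S = 31.19 × 5.9 × 6 / 0.62 / 0.87 = 2047 mg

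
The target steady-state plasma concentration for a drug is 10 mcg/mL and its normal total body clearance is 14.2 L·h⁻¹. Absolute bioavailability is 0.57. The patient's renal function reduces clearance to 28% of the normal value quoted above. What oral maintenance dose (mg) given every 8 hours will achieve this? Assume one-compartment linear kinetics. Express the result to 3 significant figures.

558 mg

Patient clearance = 0.28 × 14.20 = 3.976 L/h
At steady state, dose per interval replaces the amount cleared in that interval: F·D/τ = CL·Css.
D = CL × Css × τ / F = 3.976 × 10 × 8 / 0.57 = 558.0 mg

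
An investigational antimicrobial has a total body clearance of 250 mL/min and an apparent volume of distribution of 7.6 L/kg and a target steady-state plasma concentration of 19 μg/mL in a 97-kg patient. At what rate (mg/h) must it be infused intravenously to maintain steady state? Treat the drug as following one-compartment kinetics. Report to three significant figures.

Convert clearance: 250 mL/min × 60 min/h ÷ 1000 mL/L = 15.00 L/h
Rate = CL × Css = 15.00 × 19 = 285.0 mg/h

285 mg/h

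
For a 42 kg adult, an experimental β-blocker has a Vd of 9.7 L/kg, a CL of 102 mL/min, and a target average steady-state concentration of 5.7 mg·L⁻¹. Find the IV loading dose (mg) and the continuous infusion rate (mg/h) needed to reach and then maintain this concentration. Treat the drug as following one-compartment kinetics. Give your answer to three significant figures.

Vd(total) = 42 kg × 9.7 L/kg = 407.4 L
Loading: fill Vd to C_target → 407.4 L × 5.7 mg/L = 2322 mg
CL = 102 mL/min × 60/1000 = 6.120 L/h
Maintenance infusion rate = CL × Css = 6.120 × 5.7 = 34.88 mg/h

(a) 2320 mg; (b) 34.9 mg/h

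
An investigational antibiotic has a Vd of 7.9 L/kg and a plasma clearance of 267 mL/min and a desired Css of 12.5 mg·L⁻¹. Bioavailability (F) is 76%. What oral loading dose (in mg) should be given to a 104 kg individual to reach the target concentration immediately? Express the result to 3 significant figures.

13500 mg

Vd(total) = 104 kg × 7.9 L/kg = 821.6 L
LD = Vd × C / F = 821.6 × 12.50 / 0.76 = 13510 mg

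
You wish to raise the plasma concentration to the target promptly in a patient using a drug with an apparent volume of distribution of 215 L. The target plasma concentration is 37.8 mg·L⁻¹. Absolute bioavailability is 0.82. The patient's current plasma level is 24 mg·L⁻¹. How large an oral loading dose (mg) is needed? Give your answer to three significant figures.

The loading dose fills Vd to the target concentration.
Concentration deficit ΔC = 37.8 − 24 = 13.80 mg/L
LD = Vd × ΔC / F = 215.0 × 13.80 / 0.82 = 3618 mg

3620 mg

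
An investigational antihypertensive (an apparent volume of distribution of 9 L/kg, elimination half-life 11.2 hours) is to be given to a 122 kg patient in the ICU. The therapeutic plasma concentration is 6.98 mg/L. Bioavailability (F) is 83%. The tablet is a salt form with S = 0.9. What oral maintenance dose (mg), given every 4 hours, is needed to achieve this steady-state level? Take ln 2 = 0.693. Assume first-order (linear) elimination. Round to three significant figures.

2540 mg

Vd(total) = 122 kg × 9 L/kg = 1098 L
CL = ln 2 · Vd / t½ = 0.693 × 1098 / 11.2 = 67.94 L/h
D = CL × Css × τ / F / S = 67.94 × 6.98 × 4 / 0.83 / 0.9 = 2539 mg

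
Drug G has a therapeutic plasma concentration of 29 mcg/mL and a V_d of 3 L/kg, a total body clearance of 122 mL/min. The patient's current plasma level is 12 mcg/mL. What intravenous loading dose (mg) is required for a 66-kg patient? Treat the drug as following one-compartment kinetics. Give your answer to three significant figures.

Vd = 3 L/kg × 66 kg = 198.0 L
Concentration deficit ΔC = 29 − 12 = 17.00 mg/L
LD = Vd × ΔC = 198.0 × 17.00 = 3366 mg

3370 mg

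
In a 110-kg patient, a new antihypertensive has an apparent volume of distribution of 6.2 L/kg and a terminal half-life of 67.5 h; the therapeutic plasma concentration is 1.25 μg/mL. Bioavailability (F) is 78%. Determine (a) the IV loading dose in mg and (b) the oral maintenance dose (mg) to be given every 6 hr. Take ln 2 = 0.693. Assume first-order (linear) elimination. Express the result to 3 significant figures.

(a) 853 mg; (b) 67.3 mg

Vd(total) = 110 kg × 6.2 L/kg = 682.0 L
LD = Vd × C = 682.0 × 1.25 = 852.5 mg
CL = 0.693 × Vd / t½ = 0.693 × 682.0 / 67.5 = 7.002 L/h
D = CL × Css × τ / F = 7.002 × 1.25 × 6 / 0.78 = 67.33 mg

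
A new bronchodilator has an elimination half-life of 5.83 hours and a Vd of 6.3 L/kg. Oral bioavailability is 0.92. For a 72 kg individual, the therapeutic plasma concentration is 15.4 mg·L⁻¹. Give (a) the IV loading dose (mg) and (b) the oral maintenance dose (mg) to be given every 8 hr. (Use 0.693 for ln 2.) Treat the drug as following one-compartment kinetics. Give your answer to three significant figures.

Total Vd = 6.3 × 72 = 453.6 L
LD = Vd × C = 453.6 × 15.4 = 6985 mg
CL = 0.693 × Vd / t½ = 0.693 × 453.6 / 5.83 = 53.92 L/h
D = CL × Css × τ / F = 53.92 × 15.4 × 8 / 0.92 = 7221 mg

(a) 6990 mg; (b) 7220 mg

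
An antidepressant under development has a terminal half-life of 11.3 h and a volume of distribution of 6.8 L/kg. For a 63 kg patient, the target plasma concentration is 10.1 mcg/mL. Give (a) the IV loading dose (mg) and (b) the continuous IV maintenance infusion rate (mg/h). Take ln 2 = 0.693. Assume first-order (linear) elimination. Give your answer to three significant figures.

(a) 4330 mg; (b) 265 mg/h

Vd = 6.8 L/kg × 63 kg = 428.4 L
LD = Vd × C = 428.4 × 10.1 = 4327 mg
CL = 0.693 × Vd / t½ = 0.693 × 428.4 / 11.3 = 26.27 L/h
Infusion rate = CL × Css = 26.27 × 10.1 = 265.3 mg/h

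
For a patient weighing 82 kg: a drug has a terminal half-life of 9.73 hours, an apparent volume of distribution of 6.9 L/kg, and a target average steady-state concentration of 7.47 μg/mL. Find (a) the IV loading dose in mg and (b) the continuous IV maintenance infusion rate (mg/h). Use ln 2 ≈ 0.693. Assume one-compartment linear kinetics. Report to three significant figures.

Vd = 6.9 L/kg × 82 kg = 565.8 L
LD = Vd × C = 565.8 × 7.47 = 4227 mg
CL = 0.693 × Vd / t½ = 0.693 × 565.8 / 9.73 = 40.30 L/h
Infusion rate = CL × Css = 40.30 × 7.47 = 301.0 mg/h

(a) 4230 mg; (b) 301 mg/h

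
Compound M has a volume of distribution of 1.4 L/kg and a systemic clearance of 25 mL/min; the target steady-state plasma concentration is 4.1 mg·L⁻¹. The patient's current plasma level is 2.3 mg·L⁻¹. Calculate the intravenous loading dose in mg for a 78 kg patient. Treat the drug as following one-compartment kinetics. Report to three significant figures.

Vd(total) = 78 kg × 1.4 L/kg = 109.2 L
Concentration deficit ΔC = 4.1 − 2.3 = 1.800 mg/L
LD = Vd × ΔC = 109.2 × 1.800 = 196.6 mg

197 mg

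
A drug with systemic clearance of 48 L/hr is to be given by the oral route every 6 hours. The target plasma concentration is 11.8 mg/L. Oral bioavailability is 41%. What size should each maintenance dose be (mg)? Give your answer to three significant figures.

At steady state, dose per interval replaces the amount cleared in that interval: F·D/τ = CL·Css.
D = CL × Css × τ / F = 48.00 × 11.8 × 6 / 0.41 = 8289 mg

8290 mg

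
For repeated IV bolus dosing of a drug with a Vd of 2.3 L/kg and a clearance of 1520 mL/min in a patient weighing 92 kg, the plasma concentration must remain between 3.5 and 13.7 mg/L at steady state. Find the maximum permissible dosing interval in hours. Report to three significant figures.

Vd = 2.3 L/kg × 92 kg = 211.6 L
CL = 1520 mL/min × 60/1000 = 91.20 L/h
k = CL / Vd = 91.20 / 211.6 = 0.4310 h⁻¹
Between IV bolus doses, concentration decays as C = C₀·e^(−kτ), so C_peak/C_trough = e^(kτ).
τ_max = ln(C_peak/C_trough) / k = ln(13.7/3.5) / 0.4310 = 1.365 / 0.4310 = 3.167 h

3.17 h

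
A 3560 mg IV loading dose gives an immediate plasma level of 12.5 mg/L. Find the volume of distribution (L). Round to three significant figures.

285 L

Immediately after an IV bolus, C₀ = Dose / Vd, so Vd = Dose / C₀.
Vd = 3560 / 12.5 = 284.8 L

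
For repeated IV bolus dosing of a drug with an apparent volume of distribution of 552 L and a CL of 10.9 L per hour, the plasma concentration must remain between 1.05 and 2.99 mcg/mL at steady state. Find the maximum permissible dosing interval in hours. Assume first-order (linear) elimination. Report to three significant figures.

k = CL / Vd = 10.90 / 552.0 = 0.01975 h⁻¹
Between IV bolus doses, concentration decays as C = C₀·e^(−kτ), so C_peak/C_trough = e^(kτ).
τ_max = ln(C_peak/C_trough) / k = ln(2.99/1.05) / 0.01975 = 1.046 / 0.01975 = 52.96 h

53.0 h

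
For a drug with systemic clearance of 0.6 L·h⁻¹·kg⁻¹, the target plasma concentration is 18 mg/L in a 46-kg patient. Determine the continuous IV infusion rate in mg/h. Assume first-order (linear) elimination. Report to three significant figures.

CL = 0.6 L·h⁻¹·kg⁻¹ × 46 kg = 27.60 L/h
Rate = CL × Css = 27.60 × 18 = 496.8 mg/h

497 mg/h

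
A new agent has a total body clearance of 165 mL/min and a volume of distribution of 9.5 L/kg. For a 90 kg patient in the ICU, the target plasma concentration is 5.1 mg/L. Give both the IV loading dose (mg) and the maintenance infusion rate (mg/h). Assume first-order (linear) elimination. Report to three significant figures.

(a) 4360 mg; (b) 50.5 mg/h

Vd = 9.5 L/kg × 90 kg = 855.0 L
LD = Vd · C_target = 855.0 × 5.1 = 4361 mg
CL = 165 mL/min = 165 × 0.06 = 9.900 L/h
Maintenance infusion rate = CL × Css = 9.900 × 5.1 = 50.49 mg/h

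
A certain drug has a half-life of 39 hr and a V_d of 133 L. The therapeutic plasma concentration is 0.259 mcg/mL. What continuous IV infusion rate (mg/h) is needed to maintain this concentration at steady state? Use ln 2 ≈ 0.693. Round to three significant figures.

0.612 mg/h

CL = 0.693 × Vd / t½ = 0.693 × 133.0 / 39 = 2.363 L/h
Infusion rate = CL × Css = 2.363 × 0.259 = 0.6120 mg/h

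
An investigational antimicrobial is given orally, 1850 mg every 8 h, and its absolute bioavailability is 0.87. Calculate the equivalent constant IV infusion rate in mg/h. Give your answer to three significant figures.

201 mg/h

Equivalent systemic input: infusion rate = F·D/τ.
Rate = 0.87 × 1850 / 8 = 201.2 mg/h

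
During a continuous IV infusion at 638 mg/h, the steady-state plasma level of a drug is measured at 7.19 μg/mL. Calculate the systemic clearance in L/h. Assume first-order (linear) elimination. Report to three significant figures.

At steady state, infusion rate = CL × Css, so CL = rate / Css.
CL = 638 / 7.19 = 88.73 L/h

88.7 L/h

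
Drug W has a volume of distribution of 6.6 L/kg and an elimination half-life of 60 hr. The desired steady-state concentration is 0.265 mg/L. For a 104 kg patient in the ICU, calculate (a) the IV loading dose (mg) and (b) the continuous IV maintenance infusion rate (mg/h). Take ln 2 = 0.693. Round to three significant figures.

(a) 182 mg; (b) 2.10 mg/h

Vd = 6.6 L/kg × 104 kg = 686.4 L
LD = Vd × C = 686.4 × 0.265 = 181.9 mg
CL = 0.693 × Vd / t½ = 0.693 × 686.4 / 60 = 7.928 L/h
Infusion rate = CL × Css = 7.928 × 0.265 = 2.101 mg/h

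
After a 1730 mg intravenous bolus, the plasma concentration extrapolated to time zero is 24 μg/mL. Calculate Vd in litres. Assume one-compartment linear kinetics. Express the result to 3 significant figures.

72.1 L

Immediately after an IV bolus, C₀ = Dose / Vd, so Vd = Dose / C₀.
Vd = 1730 / 24 = 72.08 L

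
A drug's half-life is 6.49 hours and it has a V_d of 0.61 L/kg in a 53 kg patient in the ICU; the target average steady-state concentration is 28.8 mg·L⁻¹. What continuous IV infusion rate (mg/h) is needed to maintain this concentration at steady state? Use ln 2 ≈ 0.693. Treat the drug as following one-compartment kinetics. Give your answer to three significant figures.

Total Vd = 0.61 × 53 = 32.33 L
CL = 0.693 × Vd / t½ = 0.693 × 32.33 / 6.49 = 3.452 L/h
Infusion rate = CL × Css = 3.452 × 28.8 = 99.42 mg/h

99.4 mg/h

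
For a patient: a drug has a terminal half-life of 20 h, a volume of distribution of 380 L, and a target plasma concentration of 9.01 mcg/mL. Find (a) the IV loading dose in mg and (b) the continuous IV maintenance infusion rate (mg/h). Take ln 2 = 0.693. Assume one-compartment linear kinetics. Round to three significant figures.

LD = Vd × C = 380.0 × 9.01 = 3424 mg
CL = 0.693 × Vd / t½ = 0.693 × 380.0 / 20 = 13.17 L/h
Infusion rate = CL × Css = 13.17 × 9.01 = 118.7 mg/h

(a) 3420 mg; (b) 119 mg/h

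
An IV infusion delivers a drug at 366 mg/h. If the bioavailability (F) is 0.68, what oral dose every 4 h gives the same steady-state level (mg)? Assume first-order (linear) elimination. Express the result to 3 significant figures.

To maintain the same Css, the systemic dosing rate must be unchanged: F·D/τ = infusion rate.
D = rate × τ / F = 366 × 4 / 0.68 = 2153 mg

2150 mg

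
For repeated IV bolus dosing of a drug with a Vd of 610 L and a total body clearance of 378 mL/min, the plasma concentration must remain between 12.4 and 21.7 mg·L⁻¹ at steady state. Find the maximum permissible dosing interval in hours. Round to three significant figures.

Convert clearance: 378 mL/min × 60 min/h ÷ 1000 mL/L = 22.68 L/h
k = CL / Vd = 22.68 / 610.0 = 0.03718 h⁻¹
Between IV bolus doses, concentration decays as C = C₀·e^(−kτ), so C_peak/C_trough = e^(kτ).
τ_max = ln(C_peak/C_trough) / k = ln(21.7/12.4) / 0.03718 = 0.5596 / 0.03718 = 15.05 h

15.1 h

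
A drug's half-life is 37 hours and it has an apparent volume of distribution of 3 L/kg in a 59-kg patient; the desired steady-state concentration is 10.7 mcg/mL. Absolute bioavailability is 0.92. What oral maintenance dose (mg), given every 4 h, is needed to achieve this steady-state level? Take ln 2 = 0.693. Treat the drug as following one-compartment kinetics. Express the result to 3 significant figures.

154 mg

Total Vd = 3 × 59 = 177.0 L
CL = ln 2 · Vd / t½ = 0.693 × 177.0 / 37 = 3.315 L/h
D = CL × Css × τ / F = 3.315 × 10.7 × 4 / 0.92 = 154.2 mg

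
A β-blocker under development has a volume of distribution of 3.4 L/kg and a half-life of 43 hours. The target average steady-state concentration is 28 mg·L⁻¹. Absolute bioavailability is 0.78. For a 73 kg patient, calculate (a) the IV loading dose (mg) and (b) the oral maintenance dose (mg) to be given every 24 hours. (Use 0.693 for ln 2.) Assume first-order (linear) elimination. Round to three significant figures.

(a) 6950 mg; (b) 3450 mg

Vd = 3.4 L/kg × 73 kg = 248.2 L
LD = Vd × C = 248.2 × 28 = 6950 mg
CL = 0.693 × Vd / t½ = 0.693 × 248.2 / 43 = 4.000 L/h
D = CL × Css × τ / F = 4.000 × 28 × 24 / 0.78 = 3446 mg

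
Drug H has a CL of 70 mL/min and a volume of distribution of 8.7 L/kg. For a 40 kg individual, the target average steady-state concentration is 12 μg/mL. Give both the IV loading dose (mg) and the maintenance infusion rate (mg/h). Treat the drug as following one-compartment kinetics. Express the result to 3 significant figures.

(a) 4180 mg; (b) 50.4 mg/h

Vd(total) = 40 kg × 8.7 L/kg = 348.0 L
Loading dose = Vd × C = 348.0 × 12 = 4176 mg
CL = 70 mL/min × 60/1000 = 4.200 L/h
Maintenance: replace elimination → rate = CL × Css = 4.200 × 12 = 50.40 mg/h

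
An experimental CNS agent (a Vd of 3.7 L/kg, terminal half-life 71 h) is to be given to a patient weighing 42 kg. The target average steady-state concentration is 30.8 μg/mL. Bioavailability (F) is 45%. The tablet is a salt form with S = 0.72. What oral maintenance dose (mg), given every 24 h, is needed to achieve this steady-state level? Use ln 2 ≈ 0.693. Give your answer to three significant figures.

3460 mg

Vd = 3.7 L/kg × 42 kg = 155.4 L
CL = ln 2 · Vd / t½ = 0.693 × 155.4 / 71 = 1.517 L/h
D = CL × Css × τ / F / S = 1.517 × 30.8 × 24 / 0.45 / 0.72 = 3461 mg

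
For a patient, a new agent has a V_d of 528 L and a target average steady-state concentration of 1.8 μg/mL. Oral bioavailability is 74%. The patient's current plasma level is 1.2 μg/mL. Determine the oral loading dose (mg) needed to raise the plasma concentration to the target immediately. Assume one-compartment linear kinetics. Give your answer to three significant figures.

The loading dose fills Vd to the target concentration.
Concentration deficit ΔC = 1.8 − 1.2 = 0.6000 mg/L
LD = Vd × ΔC / F = 528.0 × 0.6000 / 0.74 = 428.1 mg

428 mg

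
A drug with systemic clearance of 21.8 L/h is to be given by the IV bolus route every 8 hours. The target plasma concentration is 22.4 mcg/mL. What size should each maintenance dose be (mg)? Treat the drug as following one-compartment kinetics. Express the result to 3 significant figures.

3910 mg

At steady state, dose per interval replaces the amount cleared in that interval: D/τ = CL·Css.
D = CL × Css × τ = 21.80 × 22.4 × 8 = 3907 mg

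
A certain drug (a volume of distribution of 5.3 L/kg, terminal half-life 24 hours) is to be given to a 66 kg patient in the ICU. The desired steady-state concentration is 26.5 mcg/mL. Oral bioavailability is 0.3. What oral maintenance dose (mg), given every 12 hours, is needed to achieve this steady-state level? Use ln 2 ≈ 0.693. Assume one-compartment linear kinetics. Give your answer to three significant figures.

10700 mg

Vd(total) = 66 kg × 5.3 L/kg = 349.8 L
CL = 0.693 × Vd / t½ = 0.693 × 349.8 / 24 = 10.10 L/h
D = CL × Css × τ / F = 10.10 × 26.5 × 12 / 0.3 = 10710 mg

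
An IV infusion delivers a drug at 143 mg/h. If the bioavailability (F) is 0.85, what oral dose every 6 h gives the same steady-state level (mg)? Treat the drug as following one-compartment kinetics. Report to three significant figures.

To maintain the same Css, the systemic dosing rate must be unchanged: F·D/τ = infusion rate.
D = rate × τ / F = 143 × 6 / 0.85 = 1009 mg

1010 mg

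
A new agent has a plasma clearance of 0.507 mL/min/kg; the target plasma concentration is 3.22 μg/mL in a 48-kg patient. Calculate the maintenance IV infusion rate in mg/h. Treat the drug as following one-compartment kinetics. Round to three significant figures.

4.70 mg/h

CL = 0.507 mL/min/kg × 48 kg = 24.34 mL/min = 24.34 × 60/1000 = 1.460 L/h
Rate = CL × Css = 1.460 × 3.22 = 4.701 mg/h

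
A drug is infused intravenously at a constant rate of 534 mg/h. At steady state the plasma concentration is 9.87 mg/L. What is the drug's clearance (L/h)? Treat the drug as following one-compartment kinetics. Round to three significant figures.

At steady state, infusion rate = CL × Css, so CL = rate / Css.
CL = 534 / 9.87 = 54.10 L/h

54.1 L/h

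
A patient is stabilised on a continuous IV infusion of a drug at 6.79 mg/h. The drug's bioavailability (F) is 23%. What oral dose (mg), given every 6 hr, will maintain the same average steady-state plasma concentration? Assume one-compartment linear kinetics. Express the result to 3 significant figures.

177 mg

To maintain the same Css, the systemic dosing rate must be unchanged: F·D/τ = infusion rate.
D = rate × τ / F = 6.79 × 6 / 0.23 = 177.1 mg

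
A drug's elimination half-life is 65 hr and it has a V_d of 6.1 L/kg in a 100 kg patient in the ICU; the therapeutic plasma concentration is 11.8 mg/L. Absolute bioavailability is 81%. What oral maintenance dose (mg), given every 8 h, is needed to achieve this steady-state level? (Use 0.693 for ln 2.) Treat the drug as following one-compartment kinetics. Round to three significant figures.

Total Vd = 6.1 × 100 = 610.0 L
CL = 0.693 × Vd / t½ = 0.693 × 610.0 / 65 = 6.504 L/h
D = CL × Css × τ / F = 6.504 × 11.8 × 8 / 0.81 = 758.0 mg

758 mg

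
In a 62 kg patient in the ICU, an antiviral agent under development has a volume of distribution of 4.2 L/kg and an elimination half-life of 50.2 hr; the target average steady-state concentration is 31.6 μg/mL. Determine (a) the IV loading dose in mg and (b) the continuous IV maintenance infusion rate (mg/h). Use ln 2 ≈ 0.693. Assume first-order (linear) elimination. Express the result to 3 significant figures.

(a) 8230 mg; (b) 114 mg/h

Vd(total) = 62 kg × 4.2 L/kg = 260.4 L
LD = Vd × C = 260.4 × 31.6 = 8229 mg
CL = 0.693 × Vd / t½ = 0.693 × 260.4 / 50.2 = 3.595 L/h
Infusion rate = CL × Css = 3.595 × 31.6 = 113.6 mg/h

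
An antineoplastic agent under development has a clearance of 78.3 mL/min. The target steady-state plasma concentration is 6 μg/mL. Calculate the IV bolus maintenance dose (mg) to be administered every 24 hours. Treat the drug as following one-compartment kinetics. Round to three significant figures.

677 mg

Convert clearance: 78.3 mL/min × 60 min/h ÷ 1000 mL/L = 4.698 L/h
At steady state, dose per interval replaces the amount cleared in that interval: D/τ = CL·Css.
D = CL × Css × τ = 4.698 × 6 × 24 = 676.5 mg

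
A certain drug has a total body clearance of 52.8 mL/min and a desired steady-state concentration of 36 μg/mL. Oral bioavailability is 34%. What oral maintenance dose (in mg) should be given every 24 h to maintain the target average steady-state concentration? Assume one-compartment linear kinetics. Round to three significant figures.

CL = 52.8 mL/min = 52.8 × 0.06 = 3.168 L/h
At steady state, dose per interval replaces the amount cleared in that interval: F·D/τ = CL·Css.
D = CL × Css × τ / F = 3.168 × 36 × 24 / 0.34 = 8050 mg

8050 mg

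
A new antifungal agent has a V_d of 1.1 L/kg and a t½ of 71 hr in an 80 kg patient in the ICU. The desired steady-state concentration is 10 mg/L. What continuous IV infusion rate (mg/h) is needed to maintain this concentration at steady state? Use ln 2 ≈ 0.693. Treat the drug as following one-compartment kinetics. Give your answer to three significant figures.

8.59 mg/h

Vd(total) = 80 kg × 1.1 L/kg = 88.00 L
CL = 0.693 × Vd / t½ = 0.693 × 88.00 / 71 = 0.8589 L/h
Infusion rate = CL × Css = 0.8589 × 10 = 8.589 mg/h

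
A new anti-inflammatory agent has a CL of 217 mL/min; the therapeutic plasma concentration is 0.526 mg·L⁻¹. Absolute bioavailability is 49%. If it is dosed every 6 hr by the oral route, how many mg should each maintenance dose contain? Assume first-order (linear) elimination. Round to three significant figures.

Convert clearance: 217 mL/min × 60 min/h ÷ 1000 mL/L = 13.02 L/h
At steady state, dose per interval replaces the amount cleared in that interval: F·D/τ = CL·Css.
D = CL × Css × τ / F = 13.02 × 0.526 × 6 / 0.49 = 83.86 mg

83.9 mg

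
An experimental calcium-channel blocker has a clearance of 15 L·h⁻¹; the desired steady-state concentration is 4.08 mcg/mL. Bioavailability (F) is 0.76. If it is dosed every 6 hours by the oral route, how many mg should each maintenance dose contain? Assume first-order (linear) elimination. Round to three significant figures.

483 mg

D = CL × Css × τ / F = 15.00 × 4.08 × 6 / 0.76 = 483.2 mg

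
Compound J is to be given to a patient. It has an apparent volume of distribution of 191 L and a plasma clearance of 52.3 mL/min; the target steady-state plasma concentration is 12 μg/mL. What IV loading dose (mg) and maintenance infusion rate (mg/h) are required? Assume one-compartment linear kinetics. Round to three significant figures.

Loading dose = Vd × C = 191.0 × 12 = 2292 mg
CL = 52.3 mL/min × 60/1000 = 3.138 L/h
Maintenance infusion rate = CL × Css = 3.138 × 12 = 37.66 mg/h

(a) 2290 mg; (b) 37.7 mg/h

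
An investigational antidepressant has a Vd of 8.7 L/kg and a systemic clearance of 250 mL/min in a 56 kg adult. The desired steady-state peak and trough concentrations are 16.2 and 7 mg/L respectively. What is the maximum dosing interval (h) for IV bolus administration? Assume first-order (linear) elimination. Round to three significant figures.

27.3 h

Vd = 8.7 L/kg × 56 kg = 487.2 L
CL = 250 mL/min = 250 × 0.06 = 15.00 L/h
k = CL / Vd = 15.00 / 487.2 = 0.03079 h⁻¹
Between IV bolus doses, concentration decays as C = C₀·e^(−kτ), so C_peak/C_trough = e^(kτ).
τ_max = ln(C_peak/C_trough) / k = ln(16.2/7) / 0.03079 = 0.8391 / 0.03079 = 27.25 h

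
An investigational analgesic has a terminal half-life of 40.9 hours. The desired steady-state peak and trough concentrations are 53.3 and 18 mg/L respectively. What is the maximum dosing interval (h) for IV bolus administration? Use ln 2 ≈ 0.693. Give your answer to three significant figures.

64.1 h

k = 0.693 / t½ = 0.693 / 40.9 = 0.01694 h⁻¹
Between IV bolus doses, concentration decays as C = C₀·e^(−kτ), so C_peak/C_trough = e^(kτ).
τ_max = ln(C_peak/C_trough) / k = ln(53.3/18) / 0.01694 = 1.086 / 0.01694 = 64.11 h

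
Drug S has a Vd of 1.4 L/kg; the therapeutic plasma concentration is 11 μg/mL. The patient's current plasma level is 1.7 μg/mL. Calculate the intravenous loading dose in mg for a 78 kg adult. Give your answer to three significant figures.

Total Vd = 1.4 × 78 = 109.2 L
Concentration deficit ΔC = 11 − 1.7 = 9.300 mg/L
LD = Vd × ΔC = 109.2 × 9.300 = 1016 mg

1020 mg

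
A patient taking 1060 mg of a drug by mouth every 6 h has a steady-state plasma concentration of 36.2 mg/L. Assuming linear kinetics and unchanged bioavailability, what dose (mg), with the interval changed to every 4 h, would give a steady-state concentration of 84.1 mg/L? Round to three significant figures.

With linear kinetics, Css is proportional to dose rate (D/τ) at fixed clearance.
D₂ = D₁ × (Css,target / Css,current) × (τ₂/τ₁) = 1060 × (84.1/36.2) × (4/6) = 1642 mg

1640 mg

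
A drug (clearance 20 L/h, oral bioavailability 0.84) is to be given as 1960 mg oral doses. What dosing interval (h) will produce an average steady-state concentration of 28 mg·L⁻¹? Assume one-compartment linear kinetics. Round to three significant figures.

F·D/τ = CL·Css → τ = F·D / (CL·Css).
τ = 0.84 × 1960 / (20 × 28) = 2.940 h

2.94 h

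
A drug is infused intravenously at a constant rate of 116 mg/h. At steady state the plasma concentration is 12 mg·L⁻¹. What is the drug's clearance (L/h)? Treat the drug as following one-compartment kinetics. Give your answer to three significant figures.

At steady state, infusion rate = CL × Css, so CL = rate / Css.
CL = 116 / 12 = 9.667 L/h

9.67 L/h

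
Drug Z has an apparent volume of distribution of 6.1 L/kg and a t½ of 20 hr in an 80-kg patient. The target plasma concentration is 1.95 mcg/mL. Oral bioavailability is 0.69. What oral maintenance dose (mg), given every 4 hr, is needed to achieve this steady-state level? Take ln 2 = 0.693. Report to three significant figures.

191 mg

Vd(total) = 80 kg × 6.1 L/kg = 488.0 L
k = 0.693/20 = 0.03465 h⁻¹, so CL = k·Vd = 0.03465 × 488.0 = 16.91 L/h
D = CL × Css × τ / F = 16.91 × 1.95 × 4 / 0.69 = 191.2 mg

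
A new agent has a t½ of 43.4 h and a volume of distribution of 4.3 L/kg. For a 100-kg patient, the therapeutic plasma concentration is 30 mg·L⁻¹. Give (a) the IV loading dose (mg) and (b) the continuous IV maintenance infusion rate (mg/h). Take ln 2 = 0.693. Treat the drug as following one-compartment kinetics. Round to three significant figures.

Vd(total) = 100 kg × 4.3 L/kg = 430.0 L
LD = Vd × C = 430.0 × 30 = 12900 mg
CL = 0.693 × Vd / t½ = 0.693 × 430.0 / 43.4 = 6.866 L/h
Infusion rate = CL × Css = 6.866 × 30 = 206.0 mg/h

(a) 12900 mg; (b) 206 mg/h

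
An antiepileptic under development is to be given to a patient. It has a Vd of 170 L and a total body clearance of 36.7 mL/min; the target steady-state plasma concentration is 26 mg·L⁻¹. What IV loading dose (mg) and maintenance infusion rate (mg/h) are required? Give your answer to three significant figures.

LD = Vd · C_target = 170.0 × 26 = 4420 mg
CL = 36.7 mL/min = 36.7 × 0.06 = 2.202 L/h
Infusion rate = 2.202 L/h × 26 mg/L = 57.25 mg/h

(a) 4420 mg; (b) 57.3 mg/h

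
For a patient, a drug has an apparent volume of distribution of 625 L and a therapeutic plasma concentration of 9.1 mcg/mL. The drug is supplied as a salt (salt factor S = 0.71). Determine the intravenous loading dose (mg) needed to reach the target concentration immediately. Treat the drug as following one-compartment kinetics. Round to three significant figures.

8010 mg

LD = Vd × C / S = 625.0 × 9.100 / 0.71 = 8011 mg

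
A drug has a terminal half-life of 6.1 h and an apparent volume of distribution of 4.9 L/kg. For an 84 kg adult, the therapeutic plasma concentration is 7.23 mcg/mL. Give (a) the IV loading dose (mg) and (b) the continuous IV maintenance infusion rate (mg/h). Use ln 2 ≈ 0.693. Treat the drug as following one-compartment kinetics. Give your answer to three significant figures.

Vd = 4.9 L/kg × 84 kg = 411.6 L
LD = Vd × C = 411.6 × 7.23 = 2976 mg
CL = 0.693 × Vd / t½ = 0.693 × 411.6 / 6.1 = 46.76 L/h
Infusion rate = CL × Css = 46.76 × 7.23 = 338.1 mg/h

(a) 2980 mg; (b) 338 mg/h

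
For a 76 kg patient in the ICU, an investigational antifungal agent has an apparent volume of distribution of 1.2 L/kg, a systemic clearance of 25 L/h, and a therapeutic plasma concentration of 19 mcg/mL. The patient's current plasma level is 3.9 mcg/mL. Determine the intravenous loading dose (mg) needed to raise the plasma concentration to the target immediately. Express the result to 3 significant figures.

1380 mg

Vd(total) = 76 kg × 1.2 L/kg = 91.20 L
Loading dose depends on Vd (not clearance): it fills the distribution volume.
Concentration deficit ΔC = 19 − 3.9 = 15.10 mg/L
LD = Vd × ΔC = 91.20 × 15.10 = 1377 mg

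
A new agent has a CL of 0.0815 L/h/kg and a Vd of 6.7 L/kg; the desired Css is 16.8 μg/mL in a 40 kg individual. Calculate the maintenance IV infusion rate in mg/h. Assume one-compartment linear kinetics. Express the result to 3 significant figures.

CL = 0.0815 L/h/kg × 40 kg = 3.260 L/h
Maintenance depends on clearance, not Vd — rate in must match rate out.
Rate = CL × Css = 3.260 × 16.8 = 54.77 mg/h

54.8 mg/h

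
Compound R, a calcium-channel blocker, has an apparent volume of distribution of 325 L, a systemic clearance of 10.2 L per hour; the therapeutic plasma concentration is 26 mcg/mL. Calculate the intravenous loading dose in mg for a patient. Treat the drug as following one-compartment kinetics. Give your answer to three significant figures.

The loading dose fills Vd to the target concentration; clearance is irrelevant here.
LD = Vd × C = 325.0 × 26.00 = 8450 mg

8450 mg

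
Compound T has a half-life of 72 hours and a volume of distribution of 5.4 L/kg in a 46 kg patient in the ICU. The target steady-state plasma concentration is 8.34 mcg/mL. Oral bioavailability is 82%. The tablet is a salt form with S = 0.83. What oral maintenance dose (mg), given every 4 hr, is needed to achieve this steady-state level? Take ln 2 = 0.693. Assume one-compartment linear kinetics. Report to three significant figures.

Vd = 5.4 L/kg × 46 kg = 248.4 L
CL = 0.693 × Vd / t½ = 0.693 × 248.4 / 72 = 2.391 L/h
D = CL × Css × τ / F / S = 2.391 × 8.34 × 4 / 0.82 / 0.83 = 117.2 mg

117 mg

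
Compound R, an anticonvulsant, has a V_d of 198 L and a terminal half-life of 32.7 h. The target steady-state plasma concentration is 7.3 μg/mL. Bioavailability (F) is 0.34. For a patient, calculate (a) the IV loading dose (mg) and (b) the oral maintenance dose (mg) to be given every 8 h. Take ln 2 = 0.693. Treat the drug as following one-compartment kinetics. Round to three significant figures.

(a) 1450 mg; (b) 721 mg

LD = Vd × C = 198.0 × 7.3 = 1445 mg
CL = 0.693 × Vd / t½ = 0.693 × 198.0 / 32.7 = 4.196 L/h
D = CL × Css × τ / F = 4.196 × 7.3 × 8 / 0.34 = 720.7 mg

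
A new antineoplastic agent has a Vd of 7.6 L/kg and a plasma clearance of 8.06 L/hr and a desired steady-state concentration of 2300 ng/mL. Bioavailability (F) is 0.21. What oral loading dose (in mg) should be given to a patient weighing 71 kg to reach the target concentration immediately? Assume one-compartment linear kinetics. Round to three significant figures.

Total Vd = 7.6 × 71 = 539.6 L
C = 2300 ng/mL = 2.300 mg/L
LD = Vd × C / F = 539.6 × 2.300 / 0.21 = 5910 mg

5910 mg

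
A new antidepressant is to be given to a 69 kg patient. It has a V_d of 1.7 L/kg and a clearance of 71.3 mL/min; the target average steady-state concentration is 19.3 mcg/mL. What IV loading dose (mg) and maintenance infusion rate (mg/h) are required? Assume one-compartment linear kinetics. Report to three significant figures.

(a) 2260 mg; (b) 82.6 mg/h

Vd = 1.7 L/kg × 69 kg = 117.3 L
Loading: fill Vd to C_target → 117.3 L × 19.3 mg/L = 2264 mg
CL = 71.3 mL/min × 60/1000 = 4.278 L/h
Maintenance: replace elimination → rate = CL × Css = 4.278 × 19.3 = 82.57 mg/h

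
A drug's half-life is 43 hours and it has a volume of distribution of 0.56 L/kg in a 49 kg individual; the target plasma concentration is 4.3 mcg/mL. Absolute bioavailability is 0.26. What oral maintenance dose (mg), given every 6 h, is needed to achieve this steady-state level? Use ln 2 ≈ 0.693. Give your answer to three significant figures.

43.9 mg

Vd(total) = 49 kg × 0.56 L/kg = 27.44 L
k = 0.693/43 = 0.01612 h⁻¹, so CL = k·Vd = 0.01612 × 27.44 = 0.4423 L/h
D = CL × Css × τ / F = 0.4423 × 4.3 × 6 / 0.26 = 43.89 mg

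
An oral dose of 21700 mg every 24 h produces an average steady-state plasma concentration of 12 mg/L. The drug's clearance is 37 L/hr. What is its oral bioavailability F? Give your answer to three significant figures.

0.491

F·D/τ = CL·Css at steady state → F = CL·Css·τ / D.
F = 37 × 12 × 24 / 21700 = 0.491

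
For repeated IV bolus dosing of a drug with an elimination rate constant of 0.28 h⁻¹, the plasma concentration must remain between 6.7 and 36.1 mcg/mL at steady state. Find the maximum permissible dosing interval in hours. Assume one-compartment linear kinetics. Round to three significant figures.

Between IV bolus doses, concentration decays as C = C₀·e^(−kτ), so C_peak/C_trough = e^(kτ).
τ_max = ln(C_peak/C_trough) / k = ln(36.1/6.7) / 0.2800 = 1.684 / 0.2800 = 6.014 h

6.01 h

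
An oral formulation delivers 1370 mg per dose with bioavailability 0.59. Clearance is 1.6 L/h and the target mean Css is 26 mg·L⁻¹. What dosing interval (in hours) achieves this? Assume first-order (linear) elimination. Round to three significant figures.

F·D/τ = CL·Css → τ = F·D / (CL·Css).
τ = 0.59 × 1370 / (1.6 × 26) = 19.43 h

19.4 h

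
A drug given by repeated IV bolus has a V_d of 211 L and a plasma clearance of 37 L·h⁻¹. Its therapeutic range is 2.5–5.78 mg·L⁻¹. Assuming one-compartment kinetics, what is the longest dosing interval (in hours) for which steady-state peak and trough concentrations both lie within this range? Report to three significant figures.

k = CL / Vd = 37.00 / 211.0 = 0.1754 h⁻¹
Between IV bolus doses, concentration decays as C = C₀·e^(−kτ), so C_peak/C_trough = e^(kτ).
τ_max = ln(C_peak/C_trough) / k = ln(5.78/2.5) / 0.1754 = 0.8381 / 0.1754 = 4.778 h

4.78 h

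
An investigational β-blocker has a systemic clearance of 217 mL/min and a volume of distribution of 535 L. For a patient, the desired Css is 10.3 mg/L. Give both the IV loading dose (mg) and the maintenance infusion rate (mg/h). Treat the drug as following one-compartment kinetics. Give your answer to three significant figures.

(a) 5510 mg; (b) 134 mg/h

Loading: fill Vd to C_target → 535.0 L × 10.3 mg/L = 5511 mg
CL = 217 mL/min × 60/1000 = 13.02 L/h
Infusion rate = 13.02 L/h × 10.3 mg/L = 134.1 mg/h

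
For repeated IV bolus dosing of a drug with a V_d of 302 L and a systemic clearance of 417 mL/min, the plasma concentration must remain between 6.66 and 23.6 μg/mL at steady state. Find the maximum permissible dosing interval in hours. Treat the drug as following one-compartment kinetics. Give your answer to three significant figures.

CL = 417 mL/min = 417 × 0.06 = 25.02 L/h
k = CL / Vd = 25.02 / 302.0 = 0.08285 h⁻¹
Between IV bolus doses, concentration decays as C = C₀·e^(−kτ), so C_peak/C_trough = e^(kτ).
τ_max = ln(C_peak/C_trough) / k = ln(23.6/6.66) / 0.08285 = 1.265 / 0.08285 = 15.27 h

15.3 h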